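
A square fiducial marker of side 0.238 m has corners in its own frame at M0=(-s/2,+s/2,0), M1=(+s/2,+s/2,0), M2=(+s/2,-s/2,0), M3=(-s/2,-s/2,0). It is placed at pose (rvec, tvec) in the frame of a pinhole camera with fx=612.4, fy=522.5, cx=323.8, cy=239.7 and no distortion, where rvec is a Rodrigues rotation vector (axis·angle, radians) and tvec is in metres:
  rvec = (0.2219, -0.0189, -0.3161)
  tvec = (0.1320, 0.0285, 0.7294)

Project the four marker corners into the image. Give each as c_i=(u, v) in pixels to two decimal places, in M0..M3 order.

Intrinsics K: fx=612.4, fy=522.5, cx=323.8, cy=239.7
Marker side s = 0.238 m; corners in marker frame (Z=0):
  M0 = (-0.1190, +0.1190, 0)
  M1 = (+0.1190, +0.1190, 0)
  M2 = (+0.1190, -0.1190, 0)
  M3 = (-0.1190, -0.1190, 0)
rvec = (0.2219, -0.0189, -0.3161), |rvec| = θ = 0.38667 rad = 22.155°
Rodrigues: sinθ=0.37711, 1−cosθ=0.07383; R = I + sinθ·[k]× + (1−cosθ)·[k]×²:
    [+0.95048 +0.30621 -0.05307]
    [-0.31035 +0.92635 -0.21346]
    [-0.01620 +0.21936 +0.97551]
t = (0.1320, 0.0285, 0.7294) m
M0: Pc = R·M0+t = (+0.05533, +0.17567, +0.75743); u = 612.4·(+0.05533)/0.75743 + 323.8 = 368.5367, v = 522.5·(+0.17567)/0.75743 + 239.7 = 360.8805
M1: Pc = R·M1+t = (+0.28155, +0.10180, +0.75358); u = 612.4·(+0.28155)/0.75358 + 323.8 = 552.6013, v = 522.5·(+0.10180)/0.75358 + 239.7 = 310.2863
M2: Pc = R·M2+t = (+0.20867, -0.11867, +0.70137); u = 612.4·(+0.20867)/0.70137 + 323.8 = 505.9991, v = 522.5·(-0.11867)/0.70137 + 239.7 = 151.2963
M3: Pc = R·M3+t = (-0.01755, -0.04480, +0.70522); u = 612.4·(-0.01755)/0.70522 + 323.8 = 308.5629, v = 522.5·(-0.04480)/0.70522 + 239.7 = 206.5054

c0=(368.54, 360.88) c1=(552.60, 310.29) c2=(506.00, 151.30) c3=(308.56, 206.51)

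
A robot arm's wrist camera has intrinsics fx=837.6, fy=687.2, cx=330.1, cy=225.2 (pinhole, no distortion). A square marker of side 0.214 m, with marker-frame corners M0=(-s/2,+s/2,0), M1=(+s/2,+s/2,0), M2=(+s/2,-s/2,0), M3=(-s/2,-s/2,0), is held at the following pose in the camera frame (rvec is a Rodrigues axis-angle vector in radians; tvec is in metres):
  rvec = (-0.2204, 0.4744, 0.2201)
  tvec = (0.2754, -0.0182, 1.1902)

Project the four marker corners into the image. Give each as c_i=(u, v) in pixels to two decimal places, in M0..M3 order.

c0=(436.10, 262.76) c1=(584.06, 286.78) c2=(616.84, 163.83) c3=(470.22, 150.34)

Intrinsics K: fx=837.6, fy=687.2, cx=330.1, cy=225.2
Marker side s = 0.214 m; corners in marker frame (Z=0):
  M0 = (-0.1070, +0.1070, 0)
  M1 = (+0.1070, +0.1070, 0)
  M2 = (+0.1070, -0.1070, 0)
  M3 = (-0.1070, -0.1070, 0)
rvec = (-0.2204, 0.4744, 0.2201), |rvec| = θ = 0.56752 rad = 32.516°
Rodrigues: sinθ=0.53754, 1−cosθ=0.15676; R = I + sinθ·[k]× + (1−cosθ)·[k]×²:
    [+0.86688 -0.25936 +0.42573]
    [+0.15758 +0.95278 +0.25958]
    [-0.47295 -0.15794 +0.86682]
t = (0.2754, -0.0182, 1.1902) m
M0: Pc = R·M0+t = (+0.15489, +0.06689, +1.22391); u = 837.6·(+0.15489)/1.22391 + 330.1 = 436.1026, v = 687.2·(+0.06689)/1.22391 + 225.2 = 262.7551
M1: Pc = R·M1+t = (+0.34040, +0.10061, +1.12269); u = 837.6·(+0.34040)/1.12269 + 330.1 = 584.0627, v = 687.2·(+0.10061)/1.12269 + 225.2 = 286.7824
M2: Pc = R·M2+t = (+0.39591, -0.10329, +1.15649); u = 837.6·(+0.39591)/1.15649 + 330.1 = 616.8399, v = 687.2·(-0.10329)/1.15649 + 225.2 = 163.8265
M3: Pc = R·M3+t = (+0.21040, -0.13701, +1.25771); u = 837.6·(+0.21040)/1.25771 + 330.1 = 470.2183, v = 687.2·(-0.13701)/1.25771 + 225.2 = 150.3396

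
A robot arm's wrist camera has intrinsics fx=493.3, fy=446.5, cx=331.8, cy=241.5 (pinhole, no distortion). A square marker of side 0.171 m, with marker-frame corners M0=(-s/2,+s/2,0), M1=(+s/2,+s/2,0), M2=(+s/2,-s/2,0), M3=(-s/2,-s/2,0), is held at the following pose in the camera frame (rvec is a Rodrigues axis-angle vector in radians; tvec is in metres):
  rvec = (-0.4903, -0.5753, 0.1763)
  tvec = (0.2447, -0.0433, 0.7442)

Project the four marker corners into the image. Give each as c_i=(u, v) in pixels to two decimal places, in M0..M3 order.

Intrinsics K: fx=493.3, fy=446.5, cx=331.8, cy=241.5
Marker side s = 0.171 m; corners in marker frame (Z=0):
  M0 = (-0.0855, +0.0855, 0)
  M1 = (+0.0855, +0.0855, 0)
  M2 = (+0.0855, -0.0855, 0)
  M3 = (-0.0855, -0.0855, 0)
rvec = (-0.4903, -0.5753, 0.1763), |rvec| = θ = 0.77617 rad = 44.471°
Rodrigues: sinθ=0.70055, 1−cosθ=0.28640; R = I + sinθ·[k]× + (1−cosθ)·[k]×²:
    [+0.82788 -0.02503 -0.56034]
    [+0.29322 +0.87094 +0.39431]
    [+0.47816 -0.49075 +0.72838]
t = (0.2447, -0.0433, 0.7442) m
M0: Pc = R·M0+t = (+0.17178, +0.00610, +0.66136); u = 493.3·(+0.17178)/0.66136 + 331.8 = 459.9259, v = 446.5·(+0.00610)/0.66136 + 241.5 = 245.6151
M1: Pc = R·M1+t = (+0.31334, +0.05624, +0.74312); u = 493.3·(+0.31334)/0.74312 + 331.8 = 539.8039, v = 446.5·(+0.05624)/0.74312 + 241.5 = 275.2888
M2: Pc = R·M2+t = (+0.31762, -0.09270, +0.82704); u = 493.3·(+0.31762)/0.82704 + 331.8 = 521.2510, v = 446.5·(-0.09270)/0.82704 + 241.5 = 191.4560
M3: Pc = R·M3+t = (+0.17606, -0.14284, +0.74528); u = 493.3·(+0.17606)/0.74528 + 331.8 = 448.3318, v = 446.5·(-0.14284)/0.74528 + 241.5 = 155.9262

c0=(459.93, 245.62) c1=(539.80, 275.29) c2=(521.25, 191.46) c3=(448.33, 155.93)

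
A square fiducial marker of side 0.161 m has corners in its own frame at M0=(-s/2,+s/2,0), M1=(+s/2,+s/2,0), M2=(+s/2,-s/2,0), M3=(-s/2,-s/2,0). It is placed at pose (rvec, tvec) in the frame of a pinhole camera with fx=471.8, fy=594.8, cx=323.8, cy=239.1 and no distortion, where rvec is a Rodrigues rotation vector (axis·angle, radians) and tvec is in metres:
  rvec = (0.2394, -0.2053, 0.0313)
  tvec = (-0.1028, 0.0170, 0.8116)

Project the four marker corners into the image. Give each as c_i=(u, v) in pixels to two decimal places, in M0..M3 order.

c0=(215.95, 308.29) c1=(307.94, 306.31) c2=(312.39, 194.53) c3=(216.15, 191.84)

Intrinsics K: fx=471.8, fy=594.8, cx=323.8, cy=239.1
Marker side s = 0.161 m; corners in marker frame (Z=0):
  M0 = (-0.0805, +0.0805, 0)
  M1 = (+0.0805, +0.0805, 0)
  M2 = (+0.0805, -0.0805, 0)
  M3 = (-0.0805, -0.0805, 0)
rvec = (0.2394, -0.2053, 0.0313), |rvec| = θ = 0.31692 rad = 18.158°
Rodrigues: sinθ=0.31164, 1−cosθ=0.04980; R = I + sinθ·[k]× + (1−cosθ)·[k]×²:
    [+0.97862 -0.05515 -0.19817]
    [+0.00641 +0.97110 -0.23860]
    [+0.20560 +0.23223 +0.95068]
t = (-0.1028, 0.0170, 0.8116) m
M0: Pc = R·M0+t = (-0.18602, +0.09466, +0.81374); u = 471.8·(-0.18602)/0.81374 + 323.8 = 215.9487, v = 594.8·(+0.09466)/0.81374 + 239.1 = 308.2891
M1: Pc = R·M1+t = (-0.02846, +0.09569, +0.84684); u = 471.8·(-0.02846)/0.84684 + 323.8 = 307.9437, v = 594.8·(+0.09569)/0.84684 + 239.1 = 306.3095
M2: Pc = R·M2+t = (-0.01958, -0.06066, +0.80946); u = 471.8·(-0.01958)/0.80946 + 323.8 = 312.3864, v = 594.8·(-0.06066)/0.80946 + 239.1 = 194.5281
M3: Pc = R·M3+t = (-0.17714, -0.06169, +0.77636); u = 471.8·(-0.17714)/0.77636 + 323.8 = 216.1505, v = 594.8·(-0.06169)/0.77636 + 239.1 = 191.8371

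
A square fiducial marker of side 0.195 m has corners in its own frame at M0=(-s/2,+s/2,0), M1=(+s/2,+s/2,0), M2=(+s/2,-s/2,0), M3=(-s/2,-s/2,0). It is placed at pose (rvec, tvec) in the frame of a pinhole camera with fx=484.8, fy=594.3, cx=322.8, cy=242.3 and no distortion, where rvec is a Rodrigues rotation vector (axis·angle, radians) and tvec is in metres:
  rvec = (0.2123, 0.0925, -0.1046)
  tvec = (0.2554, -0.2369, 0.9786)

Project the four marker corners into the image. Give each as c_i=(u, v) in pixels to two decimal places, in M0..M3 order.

c0=(404.46, 163.94) c1=(500.81, 151.37) c2=(497.03, 28.77) c3=(396.78, 44.39)

Intrinsics K: fx=484.8, fy=594.3, cx=322.8, cy=242.3
Marker side s = 0.195 m; corners in marker frame (Z=0):
  M0 = (-0.0975, +0.0975, 0)
  M1 = (+0.0975, +0.0975, 0)
  M2 = (+0.0975, -0.0975, 0)
  M3 = (-0.0975, -0.0975, 0)
rvec = (0.2123, 0.0925, -0.1046), |rvec| = θ = 0.25410 rad = 14.559°
Rodrigues: sinθ=0.25138, 1−cosθ=0.03211; R = I + sinθ·[k]× + (1−cosθ)·[k]×²:
    [+0.99030 +0.11324 +0.08046]
    [-0.09371 +0.97214 -0.21483]
    [-0.10255 +0.20521 +0.97333]
t = (0.2554, -0.2369, 0.9786) m
M0: Pc = R·M0+t = (+0.16989, -0.13298, +1.00861); u = 484.8·(+0.16989)/1.00861 + 322.8 = 404.4583, v = 594.3·(-0.13298)/1.00861 + 242.3 = 163.9449
M1: Pc = R·M1+t = (+0.36300, -0.15125, +0.98861); u = 484.8·(+0.36300)/0.98861 + 322.8 = 500.8081, v = 594.3·(-0.15125)/0.98861 + 242.3 = 151.3747
M2: Pc = R·M2+t = (+0.34091, -0.34082, +0.94859); u = 484.8·(+0.34091)/0.94859 + 322.8 = 497.0315, v = 594.3·(-0.34082)/0.94859 + 242.3 = 28.7734
M3: Pc = R·M3+t = (+0.14780, -0.32255, +0.96859); u = 484.8·(+0.14780)/0.96859 + 322.8 = 396.7791, v = 594.3·(-0.32255)/0.96859 + 242.3 = 44.3941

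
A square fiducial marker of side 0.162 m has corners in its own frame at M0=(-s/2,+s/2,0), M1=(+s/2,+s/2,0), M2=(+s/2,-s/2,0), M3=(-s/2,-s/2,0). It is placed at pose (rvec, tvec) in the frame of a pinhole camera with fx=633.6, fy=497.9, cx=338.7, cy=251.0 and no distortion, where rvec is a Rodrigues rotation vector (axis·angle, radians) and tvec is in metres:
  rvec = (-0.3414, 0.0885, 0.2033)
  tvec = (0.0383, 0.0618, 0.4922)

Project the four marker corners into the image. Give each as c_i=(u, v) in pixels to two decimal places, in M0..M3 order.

c0=(261.51, 378.34) c1=(477.72, 416.10) c2=(506.32, 252.88) c3=(310.49, 224.88)

Intrinsics K: fx=633.6, fy=497.9, cx=338.7, cy=251.0
Marker side s = 0.162 m; corners in marker frame (Z=0):
  M0 = (-0.0810, +0.0810, 0)
  M1 = (+0.0810, +0.0810, 0)
  M2 = (+0.0810, -0.0810, 0)
  M3 = (-0.0810, -0.0810, 0)
rvec = (-0.3414, 0.0885, 0.2033), |rvec| = θ = 0.40708 rad = 23.324°
Rodrigues: sinθ=0.39593, 1−cosθ=0.08172; R = I + sinθ·[k]× + (1−cosθ)·[k]×²:
    [+0.97576 -0.21263 +0.05185]
    [+0.18283 +0.92214 +0.34092]
    [-0.12030 -0.32318 +0.93866]
t = (0.0383, 0.0618, 0.4922) m
M0: Pc = R·M0+t = (-0.05796, +0.12168, +0.47577); u = 633.6·(-0.05796)/0.47577 + 338.7 = 261.5130, v = 497.9·(+0.12168)/0.47577 + 251.0 = 378.3449
M1: Pc = R·M1+t = (+0.10011, +0.15130, +0.45628); u = 633.6·(+0.10011)/0.45628 + 338.7 = 477.7198, v = 497.9·(+0.15130)/0.45628 + 251.0 = 416.1047
M2: Pc = R·M2+t = (+0.13456, +0.00192, +0.50863); u = 633.6·(+0.13456)/0.50863 + 338.7 = 506.3195, v = 497.9·(+0.00192)/0.50863 + 251.0 = 252.8755
M3: Pc = R·M3+t = (-0.02351, -0.02770, +0.52812); u = 633.6·(-0.02351)/0.52812 + 338.7 = 310.4907, v = 497.9·(-0.02770)/0.52812 + 251.0 = 224.8824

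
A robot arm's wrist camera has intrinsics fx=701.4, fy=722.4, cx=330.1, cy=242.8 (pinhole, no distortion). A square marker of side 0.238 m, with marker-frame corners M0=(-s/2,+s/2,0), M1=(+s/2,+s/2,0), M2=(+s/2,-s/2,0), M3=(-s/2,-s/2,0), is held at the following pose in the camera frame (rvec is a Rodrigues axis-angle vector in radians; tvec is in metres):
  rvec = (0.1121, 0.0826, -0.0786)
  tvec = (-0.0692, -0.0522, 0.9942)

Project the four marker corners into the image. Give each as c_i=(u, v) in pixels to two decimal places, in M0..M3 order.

Intrinsics K: fx=701.4, fy=722.4, cx=330.1, cy=242.8
Marker side s = 0.238 m; corners in marker frame (Z=0):
  M0 = (-0.1190, +0.1190, 0)
  M1 = (+0.1190, +0.1190, 0)
  M2 = (+0.1190, -0.1190, 0)
  M3 = (-0.1190, -0.1190, 0)
rvec = (0.1121, 0.0826, -0.0786), |rvec| = θ = 0.15990 rad = 9.161°
Rodrigues: sinθ=0.15922, 1−cosθ=0.01276; R = I + sinθ·[k]× + (1−cosθ)·[k]×²:
    [+0.99351 +0.08289 +0.07785]
    [-0.07365 +0.99065 -0.11486]
    [-0.08664 +0.10838 +0.99033]
t = (-0.0692, -0.0522, 0.9942) m
M0: Pc = R·M0+t = (-0.17756, +0.07445, +1.01741); u = 701.4·(-0.17756)/1.01741 + 330.1 = 207.6871, v = 722.4·(+0.07445)/1.01741 + 242.8 = 295.6631
M1: Pc = R·M1+t = (+0.05889, +0.05692, +0.99679); u = 701.4·(+0.05889)/0.99679 + 330.1 = 371.5396, v = 722.4·(+0.05692)/0.99679 + 242.8 = 284.0539
M2: Pc = R·M2+t = (+0.03916, -0.17885, +0.97099); u = 701.4·(+0.03916)/0.97099 + 330.1 = 358.3908, v = 722.4·(-0.17885)/0.97099 + 242.8 = 109.7382
M3: Pc = R·M3+t = (-0.19729, -0.16132, +0.99161); u = 701.4·(-0.19729)/0.99161 + 330.1 = 190.5494, v = 722.4·(-0.16132)/0.99161 + 242.8 = 125.2744

c0=(207.69, 295.66) c1=(371.54, 284.05) c2=(358.39, 109.74) c3=(190.55, 125.27)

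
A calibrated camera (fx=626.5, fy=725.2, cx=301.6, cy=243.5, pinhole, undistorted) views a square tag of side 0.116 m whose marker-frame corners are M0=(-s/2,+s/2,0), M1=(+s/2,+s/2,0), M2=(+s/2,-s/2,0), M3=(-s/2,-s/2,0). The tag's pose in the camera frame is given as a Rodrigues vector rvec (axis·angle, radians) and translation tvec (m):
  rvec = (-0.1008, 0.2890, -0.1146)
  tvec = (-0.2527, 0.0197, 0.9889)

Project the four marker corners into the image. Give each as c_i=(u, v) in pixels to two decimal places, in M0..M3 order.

Intrinsics K: fx=626.5, fy=725.2, cx=301.6, cy=243.5
Marker side s = 0.116 m; corners in marker frame (Z=0):
  M0 = (-0.0580, +0.0580, 0)
  M1 = (+0.0580, +0.0580, 0)
  M2 = (+0.0580, -0.0580, 0)
  M3 = (-0.0580, -0.0580, 0)
rvec = (-0.1008, 0.2890, -0.1146), |rvec| = θ = 0.32683 rad = 18.726°
Rodrigues: sinθ=0.32104, 1−cosθ=0.05293; R = I + sinθ·[k]× + (1−cosθ)·[k]×²:
    [+0.95210 +0.09813 +0.28961]
    [-0.12701 +0.98846 +0.08260]
    [-0.27816 -0.11543 +0.95357]
t = (-0.2527, 0.0197, 0.9889) m
M0: Pc = R·M0+t = (-0.30223, +0.08440, +0.99834); u = 626.5·(-0.30223)/0.99834 + 301.6 = 111.9377, v = 725.2·(+0.08440)/0.99834 + 243.5 = 304.8065
M1: Pc = R·M1+t = (-0.19179, +0.06966, +0.96607); u = 626.5·(-0.19179)/0.96607 + 301.6 = 177.2261, v = 725.2·(+0.06966)/0.96607 + 243.5 = 295.7946
M2: Pc = R·M2+t = (-0.20317, -0.04500, +0.97946); u = 626.5·(-0.20317)/0.97946 + 301.6 = 171.6450, v = 725.2·(-0.04500)/0.97946 + 243.5 = 210.1840
M3: Pc = R·M3+t = (-0.31361, -0.03026, +1.01173); u = 626.5·(-0.31361)/1.01173 + 301.6 = 107.3986, v = 725.2·(-0.03026)/1.01173 + 243.5 = 221.8069

c0=(111.94, 304.81) c1=(177.23, 295.79) c2=(171.64, 210.18) c3=(107.40, 221.81)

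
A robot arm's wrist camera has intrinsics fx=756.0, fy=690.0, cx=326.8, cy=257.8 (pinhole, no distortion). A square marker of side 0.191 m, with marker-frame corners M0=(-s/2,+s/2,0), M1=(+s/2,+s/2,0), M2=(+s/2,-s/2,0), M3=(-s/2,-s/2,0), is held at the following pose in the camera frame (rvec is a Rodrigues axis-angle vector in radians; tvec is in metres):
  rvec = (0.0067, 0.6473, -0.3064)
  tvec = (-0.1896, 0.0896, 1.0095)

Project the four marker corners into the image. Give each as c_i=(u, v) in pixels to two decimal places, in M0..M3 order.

Intrinsics K: fx=756.0, fy=690.0, cx=326.8, cy=257.8
Marker side s = 0.191 m; corners in marker frame (Z=0):
  M0 = (-0.0955, +0.0955, 0)
  M1 = (+0.0955, +0.0955, 0)
  M2 = (+0.0955, -0.0955, 0)
  M3 = (-0.0955, -0.0955, 0)
rvec = (0.0067, 0.6473, -0.3064), |rvec| = θ = 0.71619 rad = 41.034°
Rodrigues: sinθ=0.65651, 1−cosθ=0.24569; R = I + sinθ·[k]× + (1−cosθ)·[k]×²:
    [+0.75434 +0.28295 +0.59238]
    [-0.27879 +0.95501 -0.10114]
    [-0.59435 -0.08886 +0.79928]
t = (-0.1896, 0.0896, 1.0095) m
M0: Pc = R·M0+t = (-0.23462, +0.20743, +1.05777); u = 756.0·(-0.23462)/1.05777 + 326.8 = 159.1169, v = 690.0·(+0.20743)/1.05777 + 257.8 = 393.1081
M1: Pc = R·M1+t = (-0.09054, +0.15418, +0.94425); u = 756.0·(-0.09054)/0.94425 + 326.8 = 254.3113, v = 690.0·(+0.15418)/0.94425 + 257.8 = 370.4639
M2: Pc = R·M2+t = (-0.14458, -0.02823, +0.96123); u = 756.0·(-0.14458)/0.96123 + 326.8 = 213.0865, v = 690.0·(-0.02823)/0.96123 + 257.8 = 237.5368
M3: Pc = R·M3+t = (-0.28866, +0.02502, +1.07475); u = 756.0·(-0.28866)/1.07475 + 326.8 = 123.7498, v = 690.0·(+0.02502)/1.07475 + 257.8 = 273.8639

c0=(159.12, 393.11) c1=(254.31, 370.46) c2=(213.09, 237.54) c3=(123.75, 273.86)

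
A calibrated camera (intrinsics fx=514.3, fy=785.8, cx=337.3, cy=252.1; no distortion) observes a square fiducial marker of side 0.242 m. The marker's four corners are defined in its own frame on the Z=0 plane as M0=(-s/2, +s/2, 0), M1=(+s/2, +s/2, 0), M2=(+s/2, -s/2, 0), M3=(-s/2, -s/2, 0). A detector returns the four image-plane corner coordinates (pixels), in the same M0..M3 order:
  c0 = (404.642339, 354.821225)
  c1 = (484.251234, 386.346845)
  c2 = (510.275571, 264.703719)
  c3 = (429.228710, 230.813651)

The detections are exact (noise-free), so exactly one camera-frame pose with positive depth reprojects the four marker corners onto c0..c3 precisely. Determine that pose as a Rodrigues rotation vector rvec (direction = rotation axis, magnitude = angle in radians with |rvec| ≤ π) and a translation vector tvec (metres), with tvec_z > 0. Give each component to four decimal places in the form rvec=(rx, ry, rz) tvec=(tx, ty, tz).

Intrinsics K: fx=514.3, fy=785.8, cx=337.3, cy=252.1
Marker side s = 0.242 m; corners in marker frame (Z=0):
  M0 = (-0.1210, +0.1210, 0)
  M1 = (+0.1210, +0.1210, 0)
  M2 = (+0.1210, -0.1210, 0)
  M3 = (-0.1210, -0.1210, 0)
Detected image corners:
  c0 = (404.642339, 354.821225) px
  c1 = (484.251234, 386.346845) px
  c2 = (510.275571, 264.703719) px
  c3 = (429.228710, 230.813651) px
Planar DLT: solve 8×8 A·h = b for H (H[2,2]=1):
  H  [+357.14016 -62.82376 +457.22793]
  H  [+152.17387 +535.75809 +309.95956]
  H  [+0.05522 +0.09137 +1.00000]
B = K⁻¹H; ‖b₁‖=0.683549, ‖b₂‖=0.683549; λ = 2/(‖b₁‖+‖b₂‖) = 1.462953, sign → tz>0 ⇒ λ=+1.462953
r₁ = λ·B[:,0] = (+0.96292,+0.25739,+0.08078); r₂ = λ·B[:,1] = (-0.26637,+0.95456,+0.13367)
r₃ = r₁×r₂ = (-0.04270,-0.15023,+0.98773); SVD([r₁ r₂ r₃]) → R = UVᵀ:
  R  [+0.96292 -0.26637 -0.04270]
  R  [+0.25739 +0.95456 -0.15023]
  R  [+0.08078 +0.13367 +0.98773]
t = (+0.34114, +0.10772, +1.46295) m
tr R = 2.905212; θ = arccos((tr R − 1)/2) = 0.309106 rad = 17.710°
axis k = ((R−Rᵀ)₃₂, (R−Rᵀ)₁₃, (R−Rᵀ)₂₁) / (2 sinθ) = (+0.466609, -0.202961, +0.860862)
rvec = θ·k = (+0.144232, -0.062736, +0.266098)

rvec=(0.1442, -0.0627, 0.2661) tvec=(0.3411, 0.1077, 1.4630)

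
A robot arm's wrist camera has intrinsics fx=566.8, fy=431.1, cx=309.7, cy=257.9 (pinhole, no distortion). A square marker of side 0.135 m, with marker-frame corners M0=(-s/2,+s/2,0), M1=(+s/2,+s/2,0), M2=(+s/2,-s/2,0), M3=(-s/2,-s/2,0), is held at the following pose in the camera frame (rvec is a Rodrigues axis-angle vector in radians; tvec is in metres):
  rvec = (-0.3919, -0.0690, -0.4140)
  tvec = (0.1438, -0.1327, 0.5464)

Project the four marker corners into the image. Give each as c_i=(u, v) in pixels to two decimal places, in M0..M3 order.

Intrinsics K: fx=566.8, fy=431.1, cx=309.7, cy=257.9
Marker side s = 0.135 m; corners in marker frame (Z=0):
  M0 = (-0.0675, +0.0675, 0)
  M1 = (+0.0675, +0.0675, 0)
  M2 = (+0.0675, -0.0675, 0)
  M3 = (-0.0675, -0.0675, 0)
rvec = (-0.3919, -0.0690, -0.4140), |rvec| = θ = 0.57423 rad = 32.901°
Rodrigues: sinθ=0.54319, 1−cosθ=0.16039; R = I + sinθ·[k]× + (1−cosθ)·[k]×²:
    [+0.91432 +0.40477 +0.01365]
    [-0.37847 +0.84193 +0.38461]
    [+0.14419 -0.35682 +0.92298]
t = (0.1438, -0.1327, 0.5464) m
M0: Pc = R·M0+t = (+0.10941, -0.05032, +0.51258); u = 566.8·(+0.10941)/0.51258 + 309.7 = 430.6782, v = 431.1·(-0.05032)/0.51258 + 257.9 = 215.5761
M1: Pc = R·M1+t = (+0.23284, -0.10142, +0.53205); u = 566.8·(+0.23284)/0.53205 + 309.7 = 557.7472, v = 431.1·(-0.10142)/0.53205 + 257.9 = 175.7256
M2: Pc = R·M2+t = (+0.17819, -0.21508, +0.58022); u = 566.8·(+0.17819)/0.58022 + 309.7 = 483.7732, v = 431.1·(-0.21508)/0.58022 + 257.9 = 98.0989
M3: Pc = R·M3+t = (+0.05476, -0.16398, +0.56075); u = 566.8·(+0.05476)/0.56075 + 309.7 = 365.0521, v = 431.1·(-0.16398)/0.56075 + 257.9 = 131.8315

c0=(430.68, 215.58) c1=(557.75, 175.73) c2=(483.77, 98.10) c3=(365.05, 131.83)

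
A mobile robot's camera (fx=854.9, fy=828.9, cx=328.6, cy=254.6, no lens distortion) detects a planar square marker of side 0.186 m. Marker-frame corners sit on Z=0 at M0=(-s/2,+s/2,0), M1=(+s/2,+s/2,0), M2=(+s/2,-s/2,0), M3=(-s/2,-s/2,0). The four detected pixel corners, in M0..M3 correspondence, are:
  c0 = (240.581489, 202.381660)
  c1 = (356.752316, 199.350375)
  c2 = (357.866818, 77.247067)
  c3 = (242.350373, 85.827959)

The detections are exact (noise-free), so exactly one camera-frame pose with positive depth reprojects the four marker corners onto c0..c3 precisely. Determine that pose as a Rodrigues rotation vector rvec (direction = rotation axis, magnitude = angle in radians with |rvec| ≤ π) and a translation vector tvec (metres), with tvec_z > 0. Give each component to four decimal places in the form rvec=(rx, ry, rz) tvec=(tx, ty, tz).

Intrinsics K: fx=854.9, fy=828.9, cx=328.6, cy=254.6
Marker side s = 0.186 m; corners in marker frame (Z=0):
  M0 = (-0.0930, +0.0930, 0)
  M1 = (+0.0930, +0.0930, 0)
  M2 = (+0.0930, -0.0930, 0)
  M3 = (-0.0930, -0.0930, 0)
Detected image corners:
  c0 = (240.581489, 202.381660) px
  c1 = (356.752316, 199.350375) px
  c2 = (357.866818, 77.247067) px
  c3 = (242.350373, 85.827959) px
Planar DLT: solve 8×8 A·h = b for H (H[2,2]=1):
  H  [+547.46358 -17.82234 +298.03433]
  H  [-66.79791 +636.47137 +141.08382]
  H  [-0.25167 -0.03350 +1.00000]
B = K⁻¹H; ‖b₁‖=0.778903, ‖b₂‖=0.778903; λ = 2/(‖b₁‖+‖b₂‖) = 1.283858, sign → tz>0 ⇒ λ=+1.283858
r₁ = λ·B[:,0] = (+0.94635,-0.00422,-0.32311); r₂ = λ·B[:,1] = (-0.01023,+0.99902,-0.04301)
r₃ = r₁×r₂ = (+0.32297,+0.04401,+0.94539); SVD([r₁ r₂ r₃]) → R = UVᵀ:
  R  [+0.94635 -0.01023 +0.32297]
  R  [-0.00422 +0.99902 +0.04401]
  R  [-0.32311 -0.04301 +0.94539]
t = (-0.04590, -0.17582, +1.28386) m
tr R = 2.890761; θ = arccos((tr R − 1)/2) = 0.332037 rad = 19.024°
axis k = ((R−Rᵀ)₃₂, (R−Rᵀ)₁₃, (R−Rᵀ)₂₁) / (2 sinθ) = (-0.133483, +0.991008, +0.009225)
rvec = θ·k = (-0.044321, +0.329051, +0.003063)

rvec=(-0.0443, 0.3291, 0.0031) tvec=(-0.0459, -0.1758, 1.2839)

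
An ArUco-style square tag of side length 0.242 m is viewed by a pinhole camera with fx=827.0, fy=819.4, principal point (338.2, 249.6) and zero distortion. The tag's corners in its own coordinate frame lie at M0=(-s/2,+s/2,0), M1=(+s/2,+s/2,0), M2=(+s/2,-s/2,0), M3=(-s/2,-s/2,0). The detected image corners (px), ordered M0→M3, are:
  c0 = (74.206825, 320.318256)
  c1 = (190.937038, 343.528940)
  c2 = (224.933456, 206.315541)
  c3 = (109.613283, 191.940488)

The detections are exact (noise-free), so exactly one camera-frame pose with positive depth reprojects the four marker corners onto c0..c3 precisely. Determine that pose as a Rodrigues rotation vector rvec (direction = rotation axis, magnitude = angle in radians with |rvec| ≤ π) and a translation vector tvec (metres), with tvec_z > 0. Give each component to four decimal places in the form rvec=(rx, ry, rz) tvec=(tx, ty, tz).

Intrinsics K: fx=827.0, fy=819.4, cx=338.2, cy=249.6
Marker side s = 0.242 m; corners in marker frame (Z=0):
  M0 = (-0.1210, +0.1210, 0)
  M1 = (+0.1210, +0.1210, 0)
  M2 = (+0.1210, -0.1210, 0)
  M3 = (-0.1210, -0.1210, 0)
Detected image corners:
  c0 = (74.206825, 320.318256) px
  c1 = (190.937038, 343.528940) px
  c2 = (224.933456, 206.315541) px
  c3 = (109.613283, 191.940488) px
Planar DLT: solve 8×8 A·h = b for H (H[2,2]=1):
  H  [+440.87437 -162.53574 +148.38571]
  H  [+9.14689 +514.43391 +264.21275]
  H  [-0.25696 -0.12707 +1.00000]
B = K⁻¹H; ‖b₁‖=0.693761, ‖b₂‖=0.693761; λ = 2/(‖b₁‖+‖b₂‖) = 1.441419, sign → tz>0 ⇒ λ=+1.441419
r₁ = λ·B[:,0] = (+0.91989,+0.12891,-0.37038); r₂ = λ·B[:,1] = (-0.20839,+0.96074,-0.18316)
r₃ = r₁×r₂ = (+0.33223,+0.24567,+0.91064); SVD([r₁ r₂ r₃]) → R = UVᵀ:
  R  [+0.91989 -0.20839 +0.33223]
  R  [+0.12891 +0.96074 +0.24567]
  R  [-0.37038 -0.18316 +0.91064]
t = (-0.33084, +0.02571, +1.44142) m
tr R = 2.791273; θ = arccos((tr R − 1)/2) = 0.460936 rad = 26.410°
axis k = ((R−Rᵀ)₃₂, (R−Rᵀ)₁₃, (R−Rᵀ)₂₁) / (2 sinθ) = (-0.482068, +0.789834, +0.379173)
rvec = θ·k = (-0.222203, +0.364063, +0.174774)

rvec=(-0.2222, 0.3641, 0.1748) tvec=(-0.3308, 0.0257, 1.4414)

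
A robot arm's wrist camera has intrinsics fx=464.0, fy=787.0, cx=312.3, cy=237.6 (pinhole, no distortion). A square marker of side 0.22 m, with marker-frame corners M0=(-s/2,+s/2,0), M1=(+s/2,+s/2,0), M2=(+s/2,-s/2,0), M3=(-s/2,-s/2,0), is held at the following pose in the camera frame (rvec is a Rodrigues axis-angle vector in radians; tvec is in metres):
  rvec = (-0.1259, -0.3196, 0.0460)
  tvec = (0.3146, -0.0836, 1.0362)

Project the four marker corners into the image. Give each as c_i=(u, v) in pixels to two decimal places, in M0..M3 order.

Intrinsics K: fx=464.0, fy=787.0, cx=312.3, cy=237.6
Marker side s = 0.22 m; corners in marker frame (Z=0):
  M0 = (-0.1100, +0.1100, 0)
  M1 = (+0.1100, +0.1100, 0)
  M2 = (+0.1100, -0.1100, 0)
  M3 = (-0.1100, -0.1100, 0)
rvec = (-0.1259, -0.3196, 0.0460), |rvec| = θ = 0.34657 rad = 19.857°
Rodrigues: sinθ=0.33967, 1−cosθ=0.05946; R = I + sinθ·[k]× + (1−cosθ)·[k]×²:
    [+0.94839 -0.02517 -0.31611]
    [+0.06500 +0.99111 +0.11612]
    [+0.31037 -0.13067 +0.94159]
t = (0.3146, -0.0836, 1.0362) m
M0: Pc = R·M0+t = (+0.20751, +0.01827, +0.98768); u = 464.0·(+0.20751)/0.98768 + 312.3 = 409.7846, v = 787.0·(+0.01827)/0.98768 + 237.6 = 252.1589
M1: Pc = R·M1+t = (+0.41615, +0.03257, +1.05597); u = 464.0·(+0.41615)/1.05597 + 312.3 = 495.1615, v = 787.0·(+0.03257)/1.05597 + 237.6 = 261.8755
M2: Pc = R·M2+t = (+0.42169, -0.18547, +1.08472); u = 464.0·(+0.42169)/1.08472 + 312.3 = 492.6835, v = 787.0·(-0.18547)/1.08472 + 237.6 = 103.0338
M3: Pc = R·M3+t = (+0.21305, -0.19977, +1.01643); u = 464.0·(+0.21305)/1.01643 + 312.3 = 409.5549, v = 787.0·(-0.19977)/1.01643 + 237.6 = 82.9213

c0=(409.78, 252.16) c1=(495.16, 261.88) c2=(492.68, 103.03) c3=(409.55, 82.92)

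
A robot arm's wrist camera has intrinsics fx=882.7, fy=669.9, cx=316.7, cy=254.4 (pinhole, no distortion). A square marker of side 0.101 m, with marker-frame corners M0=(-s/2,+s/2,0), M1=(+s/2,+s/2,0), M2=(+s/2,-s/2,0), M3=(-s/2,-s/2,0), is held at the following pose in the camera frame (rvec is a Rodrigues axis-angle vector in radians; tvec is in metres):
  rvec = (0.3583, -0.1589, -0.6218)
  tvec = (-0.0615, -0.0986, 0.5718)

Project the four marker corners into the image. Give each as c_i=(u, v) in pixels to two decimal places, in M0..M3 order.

Intrinsics K: fx=882.7, fy=669.9, cx=316.7, cy=254.4
Marker side s = 0.101 m; corners in marker frame (Z=0):
  M0 = (-0.0505, +0.0505, 0)
  M1 = (+0.0505, +0.0505, 0)
  M2 = (+0.0505, -0.0505, 0)
  M3 = (-0.0505, -0.0505, 0)
rvec = (0.3583, -0.1589, -0.6218), |rvec| = θ = 0.73503 rad = 42.114°
Rodrigues: sinθ=0.67061, 1−cosθ=0.25819; R = I + sinθ·[k]× + (1−cosθ)·[k]×²:
    [+0.80316 +0.54010 -0.25144]
    [-0.59451 +0.75388 -0.27968]
    [+0.03850 +0.37412 +0.92658]
t = (-0.0615, -0.0986, 0.5718) m
M0: Pc = R·M0+t = (-0.07478, -0.03051, +0.58875); u = 882.7·(-0.07478)/0.58875 + 316.7 = 204.5762, v = 669.9·(-0.03051)/0.58875 + 254.4 = 219.6889
M1: Pc = R·M1+t = (+0.00633, -0.09055, +0.59264); u = 882.7·(+0.00633)/0.59264 + 316.7 = 326.1351, v = 669.9·(-0.09055)/0.59264 + 254.4 = 152.0427
M2: Pc = R·M2+t = (-0.04822, -0.16669, +0.55485); u = 882.7·(-0.04822)/0.55485 + 316.7 = 239.9959, v = 669.9·(-0.16669)/0.55485 + 254.4 = 53.1423
M3: Pc = R·M3+t = (-0.12933, -0.10665, +0.55096); u = 882.7·(-0.12933)/0.55096 + 316.7 = 109.4924, v = 669.9·(-0.10665)/0.55096 + 254.4 = 124.7296

c0=(204.58, 219.69) c1=(326.14, 152.04) c2=(240.00, 53.14) c3=(109.49, 124.73)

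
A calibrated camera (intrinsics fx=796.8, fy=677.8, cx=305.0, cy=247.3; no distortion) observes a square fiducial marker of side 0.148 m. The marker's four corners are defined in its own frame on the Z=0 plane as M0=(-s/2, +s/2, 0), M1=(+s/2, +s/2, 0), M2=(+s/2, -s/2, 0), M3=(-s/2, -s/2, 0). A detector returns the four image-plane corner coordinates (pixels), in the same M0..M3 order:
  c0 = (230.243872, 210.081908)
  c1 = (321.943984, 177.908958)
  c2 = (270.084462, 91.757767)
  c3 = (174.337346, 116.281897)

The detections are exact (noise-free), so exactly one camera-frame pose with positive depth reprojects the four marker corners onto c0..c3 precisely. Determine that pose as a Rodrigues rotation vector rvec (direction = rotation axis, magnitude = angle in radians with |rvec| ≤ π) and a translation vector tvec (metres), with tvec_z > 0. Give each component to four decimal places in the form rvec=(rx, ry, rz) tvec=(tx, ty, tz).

rvec=(-0.1702, -0.5738, -0.4476) tvec=(-0.0670, -0.1445, 0.9895)

Intrinsics K: fx=796.8, fy=677.8, cx=305.0, cy=247.3
Marker side s = 0.148 m; corners in marker frame (Z=0):
  M0 = (-0.0740, +0.0740, 0)
  M1 = (+0.0740, +0.0740, 0)
  M2 = (+0.0740, -0.0740, 0)
  M3 = (-0.0740, -0.0740, 0)
Detected image corners:
  c0 = (230.243872, 210.081908) px
  c1 = (321.943984, 177.908958) px
  c2 = (270.084462, 91.757767) px
  c3 = (174.337346, 116.281897) px
Planar DLT: solve 8×8 A·h = b for H (H[2,2]=1):
  H  [+773.85501 +355.38926 +251.04376]
  H  [-107.42221 +602.01159 +148.30750]
  H  [+0.56413 -0.03257 +1.00000]
B = K⁻¹H; ‖b₁‖=1.010640, ‖b₂‖=1.010640; λ = 2/(‖b₁‖+‖b₂‖) = 0.989472, sign → tz>0 ⇒ λ=+0.989472
r₁ = λ·B[:,0] = (+0.74731,-0.36048,+0.55819); r₂ = λ·B[:,1] = (+0.45366,+0.89059,-0.03223)
r₃ = r₁×r₂ = (-0.48550,+0.27731,+0.82909); SVD([r₁ r₂ r₃]) → R = UVᵀ:
  R  [+0.74731 +0.45366 -0.48550]
  R  [-0.36048 +0.89059 +0.27731]
  R  [+0.55819 -0.03223 +0.82909]
t = (-0.06700, -0.14451, +0.98947) m
tr R = 2.466992; θ = arccos((tr R − 1)/2) = 0.747345 rad = 42.820°
axis k = ((R−Rᵀ)₃₂, (R−Rᵀ)₁₃, (R−Rᵀ)₂₁) / (2 sinθ) = (-0.227703, -0.767769, -0.598901)
rvec = θ·k = (-0.170173, -0.573788, -0.447586)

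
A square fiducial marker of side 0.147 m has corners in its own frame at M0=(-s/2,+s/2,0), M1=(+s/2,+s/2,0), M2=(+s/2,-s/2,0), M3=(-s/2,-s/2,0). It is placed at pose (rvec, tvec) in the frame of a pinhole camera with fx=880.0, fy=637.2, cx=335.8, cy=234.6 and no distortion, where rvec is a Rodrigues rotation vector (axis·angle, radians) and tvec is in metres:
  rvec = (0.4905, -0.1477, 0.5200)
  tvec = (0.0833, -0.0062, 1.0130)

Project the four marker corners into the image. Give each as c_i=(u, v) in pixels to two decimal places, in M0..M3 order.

c0=(320.86, 245.16) c1=(426.17, 283.62) c2=(497.45, 215.92) c3=(388.33, 172.39)

Intrinsics K: fx=880.0, fy=637.2, cx=335.8, cy=234.6
Marker side s = 0.147 m; corners in marker frame (Z=0):
  M0 = (-0.0735, +0.0735, 0)
  M1 = (+0.0735, +0.0735, 0)
  M2 = (+0.0735, -0.0735, 0)
  M3 = (-0.0735, -0.0735, 0)
rvec = (0.4905, -0.1477, 0.5200), |rvec| = θ = 0.72994 rad = 41.822°
Rodrigues: sinθ=0.66682, 1−cosθ=0.25478; R = I + sinθ·[k]× + (1−cosθ)·[k]×²:
    [+0.86027 -0.50968 -0.01296]
    [+0.44039 +0.75565 -0.48482]
    [+0.25690 +0.41136 +0.87452]
t = (0.0833, -0.0062, 1.0130) m
M0: Pc = R·M0+t = (-0.01739, +0.01697, +1.02435); u = 880.0·(-0.01739)/1.02435 + 335.8 = 320.8597, v = 637.2·(+0.01697)/1.02435 + 234.6 = 245.1570
M1: Pc = R·M1+t = (+0.10907, +0.08171, +1.06212); u = 880.0·(+0.10907)/1.06212 + 335.8 = 426.1665, v = 637.2·(+0.08171)/1.06212 + 234.6 = 283.6201
M2: Pc = R·M2+t = (+0.18399, -0.02937, +1.00165); u = 880.0·(+0.18399)/1.00165 + 335.8 = 497.4460, v = 637.2·(-0.02937)/1.00165 + 234.6 = 215.9154
M3: Pc = R·M3+t = (+0.05753, -0.09411, +0.96388); u = 880.0·(+0.05753)/0.96388 + 335.8 = 388.3253, v = 637.2·(-0.09411)/0.96388 + 234.6 = 172.3866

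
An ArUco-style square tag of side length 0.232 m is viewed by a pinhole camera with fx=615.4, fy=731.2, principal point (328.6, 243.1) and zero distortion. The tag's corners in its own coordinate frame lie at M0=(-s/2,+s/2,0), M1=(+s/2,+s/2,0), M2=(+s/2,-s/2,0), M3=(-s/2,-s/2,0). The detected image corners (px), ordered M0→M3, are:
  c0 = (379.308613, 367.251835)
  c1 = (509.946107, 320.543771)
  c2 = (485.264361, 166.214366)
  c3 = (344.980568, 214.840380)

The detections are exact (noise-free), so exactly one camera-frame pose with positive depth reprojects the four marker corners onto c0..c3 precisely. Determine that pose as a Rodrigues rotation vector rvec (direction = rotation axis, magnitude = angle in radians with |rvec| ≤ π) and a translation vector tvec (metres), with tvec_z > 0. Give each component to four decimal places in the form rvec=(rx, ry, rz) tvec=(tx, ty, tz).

Intrinsics K: fx=615.4, fy=731.2, cx=328.6, cy=243.1
Marker side s = 0.232 m; corners in marker frame (Z=0):
  M0 = (-0.1160, +0.1160, 0)
  M1 = (+0.1160, +0.1160, 0)
  M2 = (+0.1160, -0.1160, 0)
  M3 = (-0.1160, -0.1160, 0)
Detected image corners:
  c0 = (379.308613, 367.251835) px
  c1 = (509.946107, 320.543771) px
  c2 = (485.264361, 166.214366) px
  c3 = (344.980568, 214.840380) px
Planar DLT: solve 8×8 A·h = b for H (H[2,2]=1):
  H  [+599.86896 +255.39130 +430.69104]
  H  [-194.93329 +740.85549 +269.76026]
  H  [+0.03886 +0.29848 +1.00000]
B = K⁻¹H; ‖b₁‖=0.994875, ‖b₂‖=0.994875; λ = 2/(‖b₁‖+‖b₂‖) = 1.005152, sign → tz>0 ⇒ λ=+1.005152
r₁ = λ·B[:,0] = (+0.95893,-0.28095,+0.03906); r₂ = λ·B[:,1] = (+0.25694,+0.91868,+0.30002)
r₃ = r₁×r₂ = (-0.12018,-0.27766,+0.95313); SVD([r₁ r₂ r₃]) → R = UVᵀ:
  R  [+0.95893 +0.25694 -0.12018]
  R  [-0.28095 +0.91868 -0.27766]
  R  [+0.03906 +0.30002 +0.95313]
t = (+0.16675, +0.03665, +1.00515) m
tr R = 2.830738; θ = arccos((tr R − 1)/2) = 0.414372 rad = 23.742°
axis k = ((R−Rᵀ)₃₂, (R−Rᵀ)₁₃, (R−Rᵀ)₂₁) / (2 sinθ) = (+0.717401, -0.197761, -0.668002)
rvec = θ·k = (+0.297271, -0.081947, -0.276801)

rvec=(0.2973, -0.0819, -0.2768) tvec=(0.1667, 0.0366, 1.0052)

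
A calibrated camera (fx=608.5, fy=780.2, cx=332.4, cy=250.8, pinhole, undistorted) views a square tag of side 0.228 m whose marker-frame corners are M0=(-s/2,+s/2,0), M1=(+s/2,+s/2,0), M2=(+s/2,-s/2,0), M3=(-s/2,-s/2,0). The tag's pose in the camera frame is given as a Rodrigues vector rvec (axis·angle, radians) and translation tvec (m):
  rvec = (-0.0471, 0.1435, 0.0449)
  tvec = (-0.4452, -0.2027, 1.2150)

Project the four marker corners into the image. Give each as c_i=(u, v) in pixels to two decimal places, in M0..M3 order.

c0=(52.87, 191.22) c1=(160.10, 195.74) c2=(167.07, 48.71) c3=(60.52, 48.13)

Intrinsics K: fx=608.5, fy=780.2, cx=332.4, cy=250.8
Marker side s = 0.228 m; corners in marker frame (Z=0):
  M0 = (-0.1140, +0.1140, 0)
  M1 = (+0.1140, +0.1140, 0)
  M2 = (+0.1140, -0.1140, 0)
  M3 = (-0.1140, -0.1140, 0)
rvec = (-0.0471, 0.1435, 0.0449), |rvec| = θ = 0.15756 rad = 9.028°
Rodrigues: sinθ=0.15691, 1−cosθ=0.01239; R = I + sinθ·[k]× + (1−cosθ)·[k]×²:
    [+0.98872 -0.04809 +0.14185]
    [+0.04134 +0.99789 +0.05012]
    [-0.14396 -0.04369 +0.98862]
t = (-0.4452, -0.2027, 1.2150) m
M0: Pc = R·M0+t = (-0.56340, -0.09365, +1.22643); u = 608.5·(-0.56340)/1.22643 + 332.4 = 52.8682, v = 780.2·(-0.09365)/1.22643 + 250.8 = 191.2216
M1: Pc = R·M1+t = (-0.33797, -0.08423, +1.19361); u = 608.5·(-0.33797)/1.19361 + 332.4 = 160.1043, v = 780.2·(-0.08423)/1.19361 + 250.8 = 195.7446
M2: Pc = R·M2+t = (-0.32700, -0.31175, +1.20357); u = 608.5·(-0.32700)/1.20357 + 332.4 = 167.0734, v = 780.2·(-0.31175)/1.20357 + 250.8 = 48.7141
M3: Pc = R·M3+t = (-0.55243, -0.32117, +1.23639); u = 608.5·(-0.55243)/1.23639 + 332.4 = 60.5163, v = 780.2·(-0.32117)/1.23639 + 250.8 = 48.1309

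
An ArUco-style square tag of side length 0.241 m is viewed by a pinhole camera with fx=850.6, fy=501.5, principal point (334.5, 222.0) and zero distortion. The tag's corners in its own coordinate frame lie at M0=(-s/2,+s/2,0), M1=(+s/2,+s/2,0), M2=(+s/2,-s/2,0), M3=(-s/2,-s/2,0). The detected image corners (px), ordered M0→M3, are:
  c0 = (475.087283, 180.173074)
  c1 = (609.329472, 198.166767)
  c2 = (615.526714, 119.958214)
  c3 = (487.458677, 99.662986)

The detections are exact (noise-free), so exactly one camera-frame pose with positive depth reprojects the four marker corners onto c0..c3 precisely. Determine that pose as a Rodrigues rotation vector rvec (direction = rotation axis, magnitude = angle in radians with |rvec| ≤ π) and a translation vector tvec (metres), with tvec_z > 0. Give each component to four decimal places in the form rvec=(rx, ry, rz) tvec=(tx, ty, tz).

Intrinsics K: fx=850.6, fy=501.5, cx=334.5, cy=222.0
Marker side s = 0.241 m; corners in marker frame (Z=0):
  M0 = (-0.1205, +0.1205, 0)
  M1 = (+0.1205, +0.1205, 0)
  M2 = (+0.1205, -0.1205, 0)
  M3 = (-0.1205, -0.1205, 0)
Detected image corners:
  c0 = (475.087283, 180.173074) px
  c1 = (609.329472, 198.166767) px
  c2 = (615.526714, 119.958214) px
  c3 = (487.458677, 99.662986) px
Planar DLT: solve 8×8 A·h = b for H (H[2,2]=1):
  H  [+633.96636 -138.71415 +548.25435]
  H  [+104.15654 +301.73905 +148.80194]
  H  [+0.16465 -0.18368 +1.00000]
B = K⁻¹H; ‖b₁‖=0.713060, ‖b₂‖=0.713060; λ = 2/(‖b₁‖+‖b₂‖) = 1.402406, sign → tz>0 ⇒ λ=+1.402406
r₁ = λ·B[:,0] = (+0.95443,+0.18905,+0.23090); r₂ = λ·B[:,1] = (-0.12740,+0.95782,-0.25759)
r₃ = r₁×r₂ = (-0.26986,+0.21644,+0.93826); SVD([r₁ r₂ r₃]) → R = UVᵀ:
  R  [+0.95443 -0.12740 -0.26986]
  R  [+0.18905 +0.95782 +0.21644]
  R  [+0.23090 -0.25759 +0.93826]
t = (+0.35242, -0.20469, +1.40241) m
tr R = 2.850511; θ = arccos((tr R − 1)/2) = 0.389088 rad = 22.293°
axis k = ((R−Rᵀ)₃₂, (R−Rᵀ)₁₃, (R−Rᵀ)₂₁) / (2 sinθ) = (-0.624796, -0.660039, +0.417108)
rvec = θ·k = (-0.243100, -0.256813, +0.162291)

rvec=(-0.2431, -0.2568, 0.1623) tvec=(0.3524, -0.2047, 1.4024)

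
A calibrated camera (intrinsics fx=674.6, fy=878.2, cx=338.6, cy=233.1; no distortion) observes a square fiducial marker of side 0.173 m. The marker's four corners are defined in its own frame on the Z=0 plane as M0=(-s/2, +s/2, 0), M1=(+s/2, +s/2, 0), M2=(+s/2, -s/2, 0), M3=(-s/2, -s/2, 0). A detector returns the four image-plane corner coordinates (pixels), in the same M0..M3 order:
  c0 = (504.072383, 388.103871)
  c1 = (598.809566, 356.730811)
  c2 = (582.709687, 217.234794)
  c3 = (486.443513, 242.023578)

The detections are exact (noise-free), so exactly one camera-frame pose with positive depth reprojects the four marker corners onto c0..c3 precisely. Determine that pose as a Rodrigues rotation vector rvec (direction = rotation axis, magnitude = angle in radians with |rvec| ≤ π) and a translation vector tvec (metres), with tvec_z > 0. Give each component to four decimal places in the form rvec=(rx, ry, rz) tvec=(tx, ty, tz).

Intrinsics K: fx=674.6, fy=878.2, cx=338.6, cy=233.1
Marker side s = 0.173 m; corners in marker frame (Z=0):
  M0 = (-0.0865, +0.0865, 0)
  M1 = (+0.0865, +0.0865, 0)
  M2 = (+0.0865, -0.0865, 0)
  M3 = (-0.0865, -0.0865, 0)
Detected image corners:
  c0 = (504.072383, 388.103871) px
  c1 = (598.809566, 356.730811) px
  c2 = (582.709687, 217.234794) px
  c3 = (486.443513, 242.023578) px
Planar DLT: solve 8×8 A·h = b for H (H[2,2]=1):
  H  [+701.44533 +121.24159 +544.17749]
  H  [-79.55193 +838.14184 +300.96046]
  H  [+0.27519 +0.04395 +1.00000]
B = K⁻¹H; ‖b₁‖=0.956824, ‖b₂‖=0.956824; λ = 2/(‖b₁‖+‖b₂‖) = 1.045125, sign → tz>0 ⇒ λ=+1.045125
r₁ = λ·B[:,0] = (+0.94236,-0.17101,+0.28761); r₂ = λ·B[:,1] = (+0.16478,+0.98526,+0.04593)
r₃ = r₁×r₂ = (-0.29122,+0.00411,+0.95665); SVD([r₁ r₂ r₃]) → R = UVᵀ:
  R  [+0.94236 +0.16478 -0.29122]
  R  [-0.17101 +0.98526 +0.00411]
  R  [+0.28761 +0.04593 +0.95665]
t = (+0.31849, +0.08076, +1.04512) m
tr R = 2.884265; θ = arccos((tr R − 1)/2) = 0.341861 rad = 19.587°
axis k = ((R−Rᵀ)₃₂, (R−Rᵀ)₁₃, (R−Rᵀ)₂₁) / (2 sinθ) = (+0.062382, -0.863300, -0.500820)
rvec = θ·k = (+0.021326, -0.295128, -0.171211)

rvec=(0.0213, -0.2951, -0.1712) tvec=(0.3185, 0.0808, 1.0451)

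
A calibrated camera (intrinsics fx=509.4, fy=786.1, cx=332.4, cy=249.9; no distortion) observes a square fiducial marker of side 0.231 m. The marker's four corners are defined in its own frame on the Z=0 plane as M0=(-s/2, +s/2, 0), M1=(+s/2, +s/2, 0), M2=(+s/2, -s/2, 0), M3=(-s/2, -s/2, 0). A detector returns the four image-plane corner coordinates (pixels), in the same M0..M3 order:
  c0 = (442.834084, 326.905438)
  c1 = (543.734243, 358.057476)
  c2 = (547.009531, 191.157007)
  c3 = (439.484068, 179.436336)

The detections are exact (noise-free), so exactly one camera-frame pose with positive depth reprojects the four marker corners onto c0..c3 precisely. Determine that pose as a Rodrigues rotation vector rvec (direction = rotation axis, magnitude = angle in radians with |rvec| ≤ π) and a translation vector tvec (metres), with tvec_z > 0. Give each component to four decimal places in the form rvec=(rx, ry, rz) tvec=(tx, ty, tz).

rvec=(0.3287, 0.6950, 0.0123) tvec=(0.3381, 0.0220, 1.0941)

Intrinsics K: fx=509.4, fy=786.1, cx=332.4, cy=249.9
Marker side s = 0.231 m; corners in marker frame (Z=0):
  M0 = (-0.1155, +0.1155, 0)
  M1 = (+0.1155, +0.1155, 0)
  M2 = (+0.1155, -0.1155, 0)
  M3 = (-0.1155, -0.1155, 0)
Detected image corners:
  c0 = (442.834084, 326.905438) px
  c1 = (543.734243, 358.057476) px
  c2 = (547.009531, 191.157007) px
  c3 = (439.484068, 179.436336) px
Planar DLT: solve 8×8 A·h = b for H (H[2,2]=1):
  H  [+168.17972 +136.96590 +489.81930]
  H  [-56.99788 +750.35196 +265.68018]
  H  [-0.57272 +0.27542 +1.00000]
B = K⁻¹H; ‖b₁‖=0.914024, ‖b₂‖=0.914024; λ = 2/(‖b₁‖+‖b₂‖) = 1.094063, sign → tz>0 ⇒ λ=+1.094063
r₁ = λ·B[:,0] = (+0.77008,+0.11986,-0.62659); r₂ = λ·B[:,1] = (+0.09754,+0.94852,+0.30133)
r₃ = r₁×r₂ = (+0.63045,-0.29316,+0.71874); SVD([r₁ r₂ r₃]) → R = UVᵀ:
  R  [+0.77008 +0.09754 +0.63045]
  R  [+0.11986 +0.94852 -0.29316]
  R  [-0.62659 +0.30133 +0.71874]
t = (+0.33810, +0.02196, +1.09406) m
tr R = 2.437336; θ = arccos((tr R − 1)/2) = 0.768911 rad = 44.055°
axis k = ((R−Rᵀ)₃₂, (R−Rᵀ)₁₃, (R−Rᵀ)₂₁) / (2 sinθ) = (+0.427475, +0.903885, +0.016051)
rvec = θ·k = (+0.328690, +0.695007, +0.012342)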